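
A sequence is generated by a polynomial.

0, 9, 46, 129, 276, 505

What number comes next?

834

9  37  83  147  229
28  46  64  82
18  18  18
Third differences constant at 18.
82 + 18 = 100;  229 + 100 = 329;  505 + 329 = 834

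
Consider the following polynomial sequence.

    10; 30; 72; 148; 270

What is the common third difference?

12

First differences: 20, 42, 76, 122
Second differences: 22, 34, 46
Third differences: 12, 12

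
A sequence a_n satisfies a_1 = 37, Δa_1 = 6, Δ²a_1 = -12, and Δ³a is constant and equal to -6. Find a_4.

13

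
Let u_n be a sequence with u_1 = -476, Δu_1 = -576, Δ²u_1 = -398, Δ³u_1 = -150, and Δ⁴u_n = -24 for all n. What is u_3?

Build the table forward from the leading diagonal:
Δ⁴: -24, -24, -24
Δ³: -150, -174, -198
Δ²: -398, -548, -722
Δ: -576, -974, -1522
u: -476, -1052, -2026

-2026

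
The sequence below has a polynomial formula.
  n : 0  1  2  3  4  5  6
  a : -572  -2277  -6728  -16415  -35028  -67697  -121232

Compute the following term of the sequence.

-204363

D1: -1705  -4451  -9687  -18613  -32669  -53535
D2: -2746  -5236  -8926  -14056  -20866
D3: -2490  -3690  -5130  -6810
D4: -1200  -1440  -1680
D5: -240  -240
The fifth differences are constant (-240).
-1680 − 240 = -1920;  -6810 − 1920 = -8730;  -20866 − 8730 = -29596;  -53535 − 29596 = -83131;  -121232 − 83131 = -204363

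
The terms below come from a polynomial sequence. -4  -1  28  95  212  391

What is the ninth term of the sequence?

D1: 3  29  67  117  179
D2: 26  38  50  62
D3: 12  12  12
Third differences constant at 12.
62 + 12 = 74;  179 + 74 = 253;  391 + 253 = 644
74 + 12 = 86;  253 + 86 = 339;  644 + 339 = 983
86 + 12 = 98;  339 + 98 = 437;  983 + 437 = 1420

1420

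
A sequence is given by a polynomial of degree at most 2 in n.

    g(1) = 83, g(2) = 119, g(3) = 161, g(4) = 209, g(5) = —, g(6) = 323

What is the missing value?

Using the first 4 terms:
D1: 36  42  48
D2: 6  6
Constant second difference = 6.
Extend forward: 48 + 6 = 54;  209 + 54 = 263

263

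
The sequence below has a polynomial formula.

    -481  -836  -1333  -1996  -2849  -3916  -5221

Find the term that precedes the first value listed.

Δ: -355  -497  -663  -853  -1067  -1305
Δ²: -142  -166  -190  -214  -238
Δ³: -24  -24  -24  -24
The third differences are constant at -24.
Work back: -142 + 24 = -118;  -355 + 118 = -237;  -481 + 237 = -244

-244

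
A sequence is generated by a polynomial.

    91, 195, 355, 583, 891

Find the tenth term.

D1: 104, 160, 228, 308
D2: 56, 68, 80
D3: 12, 12
The third differences are constant (12).
80 + 12 = 92;  308 + 92 = 400;  891 + 400 = 1291
92 + 12 = 104;  400 + 104 = 504;  1291 + 504 = 1795
104 + 12 = 116;  504 + 116 = 620;  1795 + 620 = 2415
116 + 12 = 128;  620 + 128 = 748;  2415 + 748 = 3163
128 + 12 = 140;  748 + 140 = 888;  3163 + 888 = 4051

4051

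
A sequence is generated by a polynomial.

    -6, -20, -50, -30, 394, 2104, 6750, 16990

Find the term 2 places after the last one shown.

First differences: -14 , -30 , 20 , 424 , 1710 , 4646 , 10240
Second differences: -16 , 50 , 404 , 1286 , 2936 , 5594
Third differences: 66 , 354 , 882 , 1650 , 2658
Fourth differences: 288 , 528 , 768 , 1008
Fifth differences: 240 , 240 , 240
Constant fifth difference = 240, so extend:
1008 + 240 = 1248;  2658 + 1248 = 3906;  5594 + 3906 = 9500;  10240 + 9500 = 19740;  16990 + 19740 = 36730
1248 + 240 = 1488;  3906 + 1488 = 5394;  9500 + 5394 = 14894;  19740 + 14894 = 34634;  36730 + 34634 = 71364

71364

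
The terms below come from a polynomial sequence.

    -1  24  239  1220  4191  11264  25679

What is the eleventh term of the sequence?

Δ: 25, 215, 981, 2971, 7073, 14415
Δ²: 190, 766, 1990, 4102, 7342
Δ³: 576, 1224, 2112, 3240
Δ⁴: 648, 888, 1128
Δ⁵: 240, 240
Fifth differences constant at 240.
1128 + 240 = 1368;  3240 + 1368 = 4608;  7342 + 4608 = 11950;  14415 + 11950 = 26365;  25679 + 26365 = 52044
1368 + 240 = 1608;  4608 + 1608 = 6216;  11950 + 6216 = 18166;  26365 + 18166 = 44531;  52044 + 44531 = 96575
1608 + 240 = 1848;  6216 + 1848 = 8064;  18166 + 8064 = 26230;  44531 + 26230 = 70761;  96575 + 70761 = 167336
1848 + 240 = 2088;  8064 + 2088 = 10152;  26230 + 10152 = 36382;  70761 + 36382 = 107143;  167336 + 107143 = 274479

274479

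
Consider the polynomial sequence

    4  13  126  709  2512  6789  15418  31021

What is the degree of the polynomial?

5

D1: 9, 113, 583, 1803, 4277, 8629, 15603
D2: 104, 470, 1220, 2474, 4352, 6974
D3: 366, 750, 1254, 1878, 2622
D4: 384, 504, 624, 744
D5: 120, 120, 120
The fifth differences are constant, so the polynomial has degree 5.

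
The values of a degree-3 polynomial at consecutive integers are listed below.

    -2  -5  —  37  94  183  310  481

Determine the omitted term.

6

Using the last 5 terms:
57, 89, 127, 171
32, 38, 44
6, 6
Constant third difference = 6.
Extend backward: 32 − 6 = 26;  57 − 26 = 31;  37 − 31 = 6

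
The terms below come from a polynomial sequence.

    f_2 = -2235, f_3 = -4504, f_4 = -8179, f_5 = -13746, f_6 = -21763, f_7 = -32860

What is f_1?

-958

Δ: -2269, -3675, -5567, -8017, -11097
Δ²: -1406, -1892, -2450, -3080
Δ³: -486, -558, -630
Δ⁴: -72, -72
The fourth differences are constant at -72.
Work back: -486 + 72 = -414;  -1406 + 414 = -992;  -2269 + 992 = -1277;  -2235 + 1277 = -958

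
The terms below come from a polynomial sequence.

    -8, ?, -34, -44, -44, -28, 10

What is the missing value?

Using the last 5 terms:
First differences: -10, 0, 16, 38
Second differences: 10, 16, 22
Third differences: 6, 6
Constant third difference = 6.
Extend backward: 10 − 6 = 4;  -10 − 4 = -14;  -34 + 14 = -20

-20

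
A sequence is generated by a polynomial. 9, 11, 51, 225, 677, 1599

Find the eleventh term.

D1: 2, 40, 174, 452, 922
D2: 38, 134, 278, 470
D3: 96, 144, 192
D4: 48, 48
Constant fourth difference = 48, so extend:
192 + 48 = 240;  470 + 240 = 710;  922 + 710 = 1632;  1599 + 1632 = 3231
240 + 48 = 288;  710 + 288 = 998;  1632 + 998 = 2630;  3231 + 2630 = 5861
288 + 48 = 336;  998 + 336 = 1334;  2630 + 1334 = 3964;  5861 + 3964 = 9825
336 + 48 = 384;  1334 + 384 = 1718;  3964 + 1718 = 5682;  9825 + 5682 = 15507
384 + 48 = 432;  1718 + 432 = 2150;  5682 + 2150 = 7832;  15507 + 7832 = 23339

23339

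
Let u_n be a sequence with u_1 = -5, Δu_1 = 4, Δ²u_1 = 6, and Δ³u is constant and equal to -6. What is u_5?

23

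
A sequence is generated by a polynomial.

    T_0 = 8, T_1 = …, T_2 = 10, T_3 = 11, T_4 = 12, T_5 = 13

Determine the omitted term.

Using the last 4 terms:
First differences: 1, 1, 1
Constant first difference = 1.
Extend backward: 10 − 1 = 9

9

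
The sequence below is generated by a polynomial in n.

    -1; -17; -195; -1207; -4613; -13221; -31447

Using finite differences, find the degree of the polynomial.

5

First differences: -16, -178, -1012, -3406, -8608, -18226
Second differences: -162, -834, -2394, -5202, -9618
Third differences: -672, -1560, -2808, -4416
Fourth differences: -888, -1248, -1608
Fifth differences: -360, -360
The fifth differences are constant, so the polynomial has degree 5.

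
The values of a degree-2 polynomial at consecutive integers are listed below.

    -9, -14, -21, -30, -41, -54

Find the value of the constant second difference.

-2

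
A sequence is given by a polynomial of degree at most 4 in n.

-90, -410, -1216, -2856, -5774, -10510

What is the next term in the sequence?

-320 , -806 , -1640 , -2918 , -4736
-486 , -834 , -1278 , -1818
-348 , -444 , -540
-96 , -96
The fourth differences are constant (-96).
-540 − 96 = -636;  -1818 − 636 = -2454;  -4736 − 2454 = -7190;  -10510 − 7190 = -17700

-17700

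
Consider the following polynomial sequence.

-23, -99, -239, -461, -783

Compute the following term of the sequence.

-1223

D1: -76  -140  -222  -322
D2: -64  -82  -100
D3: -18  -18
Third differences constant at -18.
-100 − 18 = -118;  -322 − 118 = -440;  -783 − 440 = -1223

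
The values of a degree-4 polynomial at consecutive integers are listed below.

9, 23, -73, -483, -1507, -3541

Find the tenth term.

-33057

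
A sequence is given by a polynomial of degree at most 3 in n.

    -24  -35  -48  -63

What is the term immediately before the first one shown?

D1: -11  -13  -15
D2: -2  -2
The second differences are constant at -2.
Work back: -11 + 2 = -9;  -24 + 9 = -15

-15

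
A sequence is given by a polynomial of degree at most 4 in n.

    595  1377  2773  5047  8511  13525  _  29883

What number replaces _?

20497

Using the first 6 terms:
D1: 782, 1396, 2274, 3464, 5014
D2: 614, 878, 1190, 1550
D3: 264, 312, 360
D4: 48, 48
Constant fourth difference = 48.
Extend forward: 360 + 48 = 408;  1550 + 408 = 1958;  5014 + 1958 = 6972;  13525 + 6972 = 20497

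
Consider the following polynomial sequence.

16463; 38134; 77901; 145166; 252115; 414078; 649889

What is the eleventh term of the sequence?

2851093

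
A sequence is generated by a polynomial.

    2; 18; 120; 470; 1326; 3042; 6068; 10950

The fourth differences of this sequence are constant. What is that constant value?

96

D1: 16, 102, 350, 856, 1716, 3026, 4882
D2: 86, 248, 506, 860, 1310, 1856
D3: 162, 258, 354, 450, 546
D4: 96, 96, 96, 96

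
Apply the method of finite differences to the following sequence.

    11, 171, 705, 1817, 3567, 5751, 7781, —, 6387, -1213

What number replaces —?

Using the first 7 terms:
D1: 160, 534, 1112, 1750, 2184, 2030
D2: 374, 578, 638, 434, -154
D3: 204, 60, -204, -588
D4: -144, -264, -384
D5: -120, -120
Constant fifth difference = -120.
Extend forward: -384 − 120 = -504;  -588 − 504 = -1092;  -154 − 1092 = -1246;  2030 − 1246 = 784;  7781 + 784 = 8565

8565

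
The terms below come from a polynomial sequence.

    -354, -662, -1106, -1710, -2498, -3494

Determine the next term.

-4722

First differences: -308, -444, -604, -788, -996
Second differences: -136, -160, -184, -208
Third differences: -24, -24, -24
Third differences constant at -24.
-208 − 24 = -232;  -996 − 232 = -1228;  -3494 − 1228 = -4722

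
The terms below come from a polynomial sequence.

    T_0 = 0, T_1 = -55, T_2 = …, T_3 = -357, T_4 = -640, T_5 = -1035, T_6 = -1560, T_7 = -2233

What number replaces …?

-168

Using the last 5 terms:
First differences: -283, -395, -525, -673
Second differences: -112, -130, -148
Third differences: -18, -18
Constant third difference = -18.
Extend backward: -112 + 18 = -94;  -283 + 94 = -189;  -357 + 189 = -168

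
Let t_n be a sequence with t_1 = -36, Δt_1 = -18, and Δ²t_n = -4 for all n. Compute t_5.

-132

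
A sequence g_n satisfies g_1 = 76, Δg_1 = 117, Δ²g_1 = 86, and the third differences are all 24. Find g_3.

Build the table forward from the leading diagonal:
D3: 24, 24, 24
D2: 86, 110, 134
D1: 117, 203, 313
g: 76, 193, 396

396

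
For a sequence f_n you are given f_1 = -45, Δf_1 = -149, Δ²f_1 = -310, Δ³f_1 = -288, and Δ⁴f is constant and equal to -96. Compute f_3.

-653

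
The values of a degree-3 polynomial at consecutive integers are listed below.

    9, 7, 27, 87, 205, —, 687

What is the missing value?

Using the first 5 terms:
Δ: -2  20  60  118
Δ²: 22  40  58
Δ³: 18  18
Constant third difference = 18.
Extend forward: 58 + 18 = 76;  118 + 76 = 194;  205 + 194 = 399

399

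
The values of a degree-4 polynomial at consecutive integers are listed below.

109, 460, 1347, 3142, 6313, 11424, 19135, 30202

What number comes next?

Δ: 351  887  1795  3171  5111  7711  11067
Δ²: 536  908  1376  1940  2600  3356
Δ³: 372  468  564  660  756
Δ⁴: 96  96  96  96
Fourth differences constant at 96.
756 + 96 = 852;  3356 + 852 = 4208;  11067 + 4208 = 15275;  30202 + 15275 = 45477

45477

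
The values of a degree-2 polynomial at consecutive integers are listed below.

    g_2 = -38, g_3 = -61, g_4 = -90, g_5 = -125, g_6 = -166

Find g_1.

First differences: -23, -29, -35, -41
Second differences: -6, -6, -6
The second differences are constant at -6.
Work back: -23 + 6 = -17;  -38 + 17 = -21

-21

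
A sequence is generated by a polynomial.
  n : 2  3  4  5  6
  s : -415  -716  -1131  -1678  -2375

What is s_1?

D1: -301  -415  -547  -697
D2: -114  -132  -150
D3: -18  -18
The third differences are constant at -18.
Work back: -114 + 18 = -96;  -301 + 96 = -205;  -415 + 205 = -210

-210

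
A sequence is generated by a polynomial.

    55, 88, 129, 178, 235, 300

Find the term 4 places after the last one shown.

D1: 33, 41, 49, 57, 65
D2: 8, 8, 8, 8
Second differences constant at 8.
65 + 8 = 73;  300 + 73 = 373
73 + 8 = 81;  373 + 81 = 454
81 + 8 = 89;  454 + 89 = 543
89 + 8 = 97;  543 + 97 = 640

640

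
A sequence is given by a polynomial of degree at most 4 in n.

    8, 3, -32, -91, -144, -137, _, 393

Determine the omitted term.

Using the first 6 terms:
Δ: -5  -35  -59  -53  7
Δ²: -30  -24  6  60
Δ³: 6  30  54
Δ⁴: 24  24
Constant fourth difference = 24.
Extend forward: 54 + 24 = 78;  60 + 78 = 138;  7 + 138 = 145;  -137 + 145 = 8

8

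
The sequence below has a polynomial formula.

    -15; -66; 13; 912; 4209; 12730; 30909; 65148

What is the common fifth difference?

Δ: -51, 79, 899, 3297, 8521, 18179, 34239
Δ²: 130, 820, 2398, 5224, 9658, 16060
Δ³: 690, 1578, 2826, 4434, 6402
Δ⁴: 888, 1248, 1608, 1968
Δ⁵: 360, 360, 360

360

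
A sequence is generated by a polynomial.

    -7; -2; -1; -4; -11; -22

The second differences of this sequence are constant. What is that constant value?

-4

D1: 5, 1, -3, -7, -11
D2: -4, -4, -4, -4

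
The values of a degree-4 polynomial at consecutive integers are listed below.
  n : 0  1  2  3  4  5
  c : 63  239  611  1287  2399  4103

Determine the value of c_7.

10031

First differences: 176, 372, 676, 1112, 1704
Second differences: 196, 304, 436, 592
Third differences: 108, 132, 156
Fourth differences: 24, 24
Constant fourth difference = 24, so extend:
156 + 24 = 180;  592 + 180 = 772;  1704 + 772 = 2476;  4103 + 2476 = 6579
180 + 24 = 204;  772 + 204 = 976;  2476 + 976 = 3452;  6579 + 3452 = 10031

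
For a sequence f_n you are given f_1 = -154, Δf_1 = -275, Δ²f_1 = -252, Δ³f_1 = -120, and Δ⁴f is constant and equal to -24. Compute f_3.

-956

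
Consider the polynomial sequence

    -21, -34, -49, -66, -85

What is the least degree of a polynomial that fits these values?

2

D1: -13, -15, -17, -19
D2: -2, -2, -2
The second differences are constant, so the polynomial has degree 2.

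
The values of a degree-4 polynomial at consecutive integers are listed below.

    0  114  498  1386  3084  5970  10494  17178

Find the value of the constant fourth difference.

72

First differences: 114, 384, 888, 1698, 2886, 4524, 6684
Second differences: 270, 504, 810, 1188, 1638, 2160
Third differences: 234, 306, 378, 450, 522
Fourth differences: 72, 72, 72, 72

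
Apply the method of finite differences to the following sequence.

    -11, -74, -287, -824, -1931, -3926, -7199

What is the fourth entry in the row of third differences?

-390

First differences: -63, -213, -537, -1107, -1995, -3273
Second differences: -150, -324, -570, -888, -1278
Third differences: -174, -246, -318, -390
Fourth differences: -72, -72, -72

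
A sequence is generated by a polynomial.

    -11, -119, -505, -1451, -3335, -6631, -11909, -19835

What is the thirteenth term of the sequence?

D1: -108  -386  -946  -1884  -3296  -5278  -7926
D2: -278  -560  -938  -1412  -1982  -2648
D3: -282  -378  -474  -570  -666
D4: -96  -96  -96  -96
The fourth differences are constant (-96).
-666 − 96 = -762;  -2648 − 762 = -3410;  -7926 − 3410 = -11336;  -19835 − 11336 = -31171
-762 − 96 = -858;  -3410 − 858 = -4268;  -11336 − 4268 = -15604;  -31171 − 15604 = -46775
-858 − 96 = -954;  -4268 − 954 = -5222;  -15604 − 5222 = -20826;  -46775 − 20826 = -67601
-954 − 96 = -1050;  -5222 − 1050 = -6272;  -20826 − 6272 = -27098;  -67601 − 27098 = -94699
-1050 − 96 = -1146;  -6272 − 1146 = -7418;  -27098 − 7418 = -34516;  -94699 − 34516 = -129215

-129215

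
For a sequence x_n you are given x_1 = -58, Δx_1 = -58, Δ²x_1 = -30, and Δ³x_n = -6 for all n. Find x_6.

-708

Build the table forward from the leading diagonal:
Third differences: -6, -6, -6, -6, -6, -6
Second differences: -30, -36, -42, -48, -54, -60
First differences: -58, -88, -124, -166, -214, -268
x: -58, -116, -204, -328, -494, -708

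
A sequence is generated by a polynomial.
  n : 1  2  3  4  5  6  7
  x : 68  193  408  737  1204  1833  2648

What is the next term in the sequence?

3673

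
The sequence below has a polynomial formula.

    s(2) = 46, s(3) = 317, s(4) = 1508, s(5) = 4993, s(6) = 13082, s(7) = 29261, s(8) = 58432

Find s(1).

17

D1: 271, 1191, 3485, 8089, 16179, 29171
D2: 920, 2294, 4604, 8090, 12992
D3: 1374, 2310, 3486, 4902
D4: 936, 1176, 1416
D5: 240, 240
The fifth differences are constant at 240.
Work back: 936 − 240 = 696;  1374 − 696 = 678;  920 − 678 = 242;  271 − 242 = 29;  46 − 29 = 17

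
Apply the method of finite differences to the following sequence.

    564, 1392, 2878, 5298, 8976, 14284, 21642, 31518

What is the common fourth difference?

Δ: 828, 1486, 2420, 3678, 5308, 7358, 9876
Δ²: 658, 934, 1258, 1630, 2050, 2518
Δ³: 276, 324, 372, 420, 468
Δ⁴: 48, 48, 48, 48

48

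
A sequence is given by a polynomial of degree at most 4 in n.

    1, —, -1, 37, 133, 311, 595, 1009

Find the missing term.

Using the last 6 terms:
D1: 38  96  178  284  414
D2: 58  82  106  130
D3: 24  24  24
Constant third difference = 24.
Extend backward: 58 − 24 = 34;  38 − 34 = 4;  -1 − 4 = -5

-5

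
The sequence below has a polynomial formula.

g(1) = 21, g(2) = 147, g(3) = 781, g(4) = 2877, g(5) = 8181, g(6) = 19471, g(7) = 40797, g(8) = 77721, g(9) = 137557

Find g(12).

D1: 126, 634, 2096, 5304, 11290, 21326, 36924, 59836
D2: 508, 1462, 3208, 5986, 10036, 15598, 22912
D3: 954, 1746, 2778, 4050, 5562, 7314
D4: 792, 1032, 1272, 1512, 1752
D5: 240, 240, 240, 240
Fifth differences constant at 240.
1752 + 240 = 1992;  7314 + 1992 = 9306;  22912 + 9306 = 32218;  59836 + 32218 = 92054;  137557 + 92054 = 229611
1992 + 240 = 2232;  9306 + 2232 = 11538;  32218 + 11538 = 43756;  92054 + 43756 = 135810;  229611 + 135810 = 365421
2232 + 240 = 2472;  11538 + 2472 = 14010;  43756 + 14010 = 57766;  135810 + 57766 = 193576;  365421 + 193576 = 558997

558997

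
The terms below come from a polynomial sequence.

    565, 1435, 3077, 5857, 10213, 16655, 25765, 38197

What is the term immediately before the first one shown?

173

D1: 870  1642  2780  4356  6442  9110  12432
D2: 772  1138  1576  2086  2668  3322
D3: 366  438  510  582  654
D4: 72  72  72  72
The fourth differences are constant at 72.
Work back: 366 − 72 = 294;  772 − 294 = 478;  870 − 478 = 392;  565 − 392 = 173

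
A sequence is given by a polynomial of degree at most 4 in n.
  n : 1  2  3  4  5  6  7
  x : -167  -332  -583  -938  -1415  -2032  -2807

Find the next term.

D1: -165, -251, -355, -477, -617, -775
D2: -86, -104, -122, -140, -158
D3: -18, -18, -18, -18
Constant third difference = -18, so extend:
-158 − 18 = -176;  -775 − 176 = -951;  -2807 − 951 = -3758

-3758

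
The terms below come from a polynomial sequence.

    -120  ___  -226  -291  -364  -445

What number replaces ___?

Using the last 4 terms:
D1: -65, -73, -81
D2: -8, -8
Constant second difference = -8.
Extend backward: -65 + 8 = -57;  -226 + 57 = -169

-169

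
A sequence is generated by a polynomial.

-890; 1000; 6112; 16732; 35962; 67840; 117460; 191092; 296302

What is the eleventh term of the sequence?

1890, 5112, 10620, 19230, 31878, 49620, 73632, 105210
3222, 5508, 8610, 12648, 17742, 24012, 31578
2286, 3102, 4038, 5094, 6270, 7566
816, 936, 1056, 1176, 1296
120, 120, 120, 120
Constant fifth difference = 120, so extend:
1296 + 120 = 1416;  7566 + 1416 = 8982;  31578 + 8982 = 40560;  105210 + 40560 = 145770;  296302 + 145770 = 442072
1416 + 120 = 1536;  8982 + 1536 = 10518;  40560 + 10518 = 51078;  145770 + 51078 = 196848;  442072 + 196848 = 638920

638920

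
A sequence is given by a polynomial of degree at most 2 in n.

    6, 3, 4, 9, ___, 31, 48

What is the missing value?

Using the first 4 terms:
Δ: -3  1  5
Δ²: 4  4
Constant second difference = 4.
Extend forward: 5 + 4 = 9;  9 + 9 = 18

18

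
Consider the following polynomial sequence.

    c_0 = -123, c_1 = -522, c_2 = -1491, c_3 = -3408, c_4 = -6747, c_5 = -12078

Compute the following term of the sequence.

Δ: -399, -969, -1917, -3339, -5331
Δ²: -570, -948, -1422, -1992
Δ³: -378, -474, -570
Δ⁴: -96, -96
The fourth differences are constant (-96).
-570 − 96 = -666;  -1992 − 666 = -2658;  -5331 − 2658 = -7989;  -12078 − 7989 = -20067

-20067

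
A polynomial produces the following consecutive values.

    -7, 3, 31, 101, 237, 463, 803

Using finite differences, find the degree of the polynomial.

Δ: 10, 28, 70, 136, 226, 340
Δ²: 18, 42, 66, 90, 114
Δ³: 24, 24, 24, 24
The third differences are constant, so the polynomial has degree 3.

3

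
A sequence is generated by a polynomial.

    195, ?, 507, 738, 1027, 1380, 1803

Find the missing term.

328

Using the last 5 terms:
Δ: 231, 289, 353, 423
Δ²: 58, 64, 70
Δ³: 6, 6
Constant third difference = 6.
Extend backward: 58 − 6 = 52;  231 − 52 = 179;  507 − 179 = 328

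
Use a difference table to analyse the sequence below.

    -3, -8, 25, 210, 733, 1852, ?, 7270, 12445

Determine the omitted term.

3897

Using the first 6 terms:
First differences: -5, 33, 185, 523, 1119
Second differences: 38, 152, 338, 596
Third differences: 114, 186, 258
Fourth differences: 72, 72
Constant fourth difference = 72.
Extend forward: 258 + 72 = 330;  596 + 330 = 926;  1119 + 926 = 2045;  1852 + 2045 = 3897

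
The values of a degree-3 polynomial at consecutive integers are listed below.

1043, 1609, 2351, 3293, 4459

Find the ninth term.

11843

566  742  942  1166
176  200  224
24  24
The third differences are constant (24).
224 + 24 = 248;  1166 + 248 = 1414;  4459 + 1414 = 5873
248 + 24 = 272;  1414 + 272 = 1686;  5873 + 1686 = 7559
272 + 24 = 296;  1686 + 296 = 1982;  7559 + 1982 = 9541
296 + 24 = 320;  1982 + 320 = 2302;  9541 + 2302 = 11843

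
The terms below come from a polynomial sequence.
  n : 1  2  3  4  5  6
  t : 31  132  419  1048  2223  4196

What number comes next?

7267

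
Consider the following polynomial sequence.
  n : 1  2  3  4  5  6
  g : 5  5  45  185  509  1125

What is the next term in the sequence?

First differences: 0  40  140  324  616
Second differences: 40  100  184  292
Third differences: 60  84  108
Fourth differences: 24  24
Constant fourth difference = 24, so extend:
108 + 24 = 132;  292 + 132 = 424;  616 + 424 = 1040;  1125 + 1040 = 2165

2165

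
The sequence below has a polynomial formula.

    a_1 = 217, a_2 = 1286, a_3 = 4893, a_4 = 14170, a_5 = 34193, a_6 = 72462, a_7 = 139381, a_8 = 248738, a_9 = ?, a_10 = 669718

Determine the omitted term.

Using the first 8 terms:
Δ: 1069  3607  9277  20023  38269  66919  109357
Δ²: 2538  5670  10746  18246  28650  42438
Δ³: 3132  5076  7500  10404  13788
Δ⁴: 1944  2424  2904  3384
Δ⁵: 480  480  480
Constant fifth difference = 480.
Extend forward: 3384 + 480 = 3864;  13788 + 3864 = 17652;  42438 + 17652 = 60090;  109357 + 60090 = 169447;  248738 + 169447 = 418185

418185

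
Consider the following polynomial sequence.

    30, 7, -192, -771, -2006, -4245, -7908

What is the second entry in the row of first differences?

-199

First differences: -23, -199, -579, -1235, -2239, -3663
Second differences: -176, -380, -656, -1004, -1424
Third differences: -204, -276, -348, -420
Fourth differences: -72, -72, -72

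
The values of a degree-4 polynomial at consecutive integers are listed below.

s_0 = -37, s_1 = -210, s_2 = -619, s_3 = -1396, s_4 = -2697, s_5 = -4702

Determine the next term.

First differences: -173 , -409 , -777 , -1301 , -2005
Second differences: -236 , -368 , -524 , -704
Third differences: -132 , -156 , -180
Fourth differences: -24 , -24
Fourth differences constant at -24.
-180 − 24 = -204;  -704 − 204 = -908;  -2005 − 908 = -2913;  -4702 − 2913 = -7615

-7615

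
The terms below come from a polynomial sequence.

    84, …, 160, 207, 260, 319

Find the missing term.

Using the last 4 terms:
First differences: 47, 53, 59
Second differences: 6, 6
Constant second difference = 6.
Extend backward: 47 − 6 = 41;  160 − 41 = 119

119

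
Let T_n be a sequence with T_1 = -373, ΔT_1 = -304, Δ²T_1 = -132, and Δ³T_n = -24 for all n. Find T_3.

Build the table forward from the leading diagonal:
Third differences: -24  -24  -24
Second differences: -132  -156  -180
First differences: -304  -436  -592
T: -373  -677  -1113

-1113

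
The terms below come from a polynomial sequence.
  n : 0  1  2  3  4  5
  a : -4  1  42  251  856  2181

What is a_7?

8767

First differences: 5, 41, 209, 605, 1325
Second differences: 36, 168, 396, 720
Third differences: 132, 228, 324
Fourth differences: 96, 96
Constant fourth difference = 96, so extend:
324 + 96 = 420;  720 + 420 = 1140;  1325 + 1140 = 2465;  2181 + 2465 = 4646
420 + 96 = 516;  1140 + 516 = 1656;  2465 + 1656 = 4121;  4646 + 4121 = 8767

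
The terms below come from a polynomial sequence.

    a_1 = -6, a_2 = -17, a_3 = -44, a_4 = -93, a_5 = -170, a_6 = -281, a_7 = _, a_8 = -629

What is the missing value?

Using the first 6 terms:
D1: -11  -27  -49  -77  -111
D2: -16  -22  -28  -34
D3: -6  -6  -6
Constant third difference = -6.
Extend forward: -34 − 6 = -40;  -111 − 40 = -151;  -281 − 151 = -432

-432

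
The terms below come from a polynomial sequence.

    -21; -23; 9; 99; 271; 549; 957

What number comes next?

1519

First differences: -2, 32, 90, 172, 278, 408
Second differences: 34, 58, 82, 106, 130
Third differences: 24, 24, 24, 24
The third differences are constant (24).
130 + 24 = 154;  408 + 154 = 562;  957 + 562 = 1519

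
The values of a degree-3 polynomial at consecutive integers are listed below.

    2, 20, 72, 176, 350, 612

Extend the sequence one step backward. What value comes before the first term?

18, 52, 104, 174, 262
34, 52, 70, 88
18, 18, 18
The third differences are constant at 18.
Work back: 34 − 18 = 16;  18 − 16 = 2;  2 − 2 = 0

0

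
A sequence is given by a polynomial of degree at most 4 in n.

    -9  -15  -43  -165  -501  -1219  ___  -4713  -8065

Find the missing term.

Using the first 6 terms:
Δ: -6  -28  -122  -336  -718
Δ²: -22  -94  -214  -382
Δ³: -72  -120  -168
Δ⁴: -48  -48
Constant fourth difference = -48.
Extend forward: -168 − 48 = -216;  -382 − 216 = -598;  -718 − 598 = -1316;  -1219 − 1316 = -2535

-2535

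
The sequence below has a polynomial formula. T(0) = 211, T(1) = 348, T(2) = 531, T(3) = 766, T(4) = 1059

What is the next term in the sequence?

1416

137, 183, 235, 293
46, 52, 58
6, 6
Third differences constant at 6.
58 + 6 = 64;  293 + 64 = 357;  1059 + 357 = 1416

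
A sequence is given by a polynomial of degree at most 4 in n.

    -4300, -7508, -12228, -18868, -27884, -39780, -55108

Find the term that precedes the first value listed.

-2244

First differences: -3208, -4720, -6640, -9016, -11896, -15328
Second differences: -1512, -1920, -2376, -2880, -3432
Third differences: -408, -456, -504, -552
Fourth differences: -48, -48, -48
The fourth differences are constant at -48.
Work back: -408 + 48 = -360;  -1512 + 360 = -1152;  -3208 + 1152 = -2056;  -4300 + 2056 = -2244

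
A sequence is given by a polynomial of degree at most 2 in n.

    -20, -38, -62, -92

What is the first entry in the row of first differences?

-18

Δ: -18, -24, -30
Δ²: -6, -6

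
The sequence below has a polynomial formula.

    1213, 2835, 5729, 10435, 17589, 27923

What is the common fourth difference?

D1: 1622, 2894, 4706, 7154, 10334
D2: 1272, 1812, 2448, 3180
D3: 540, 636, 732
D4: 96, 96

96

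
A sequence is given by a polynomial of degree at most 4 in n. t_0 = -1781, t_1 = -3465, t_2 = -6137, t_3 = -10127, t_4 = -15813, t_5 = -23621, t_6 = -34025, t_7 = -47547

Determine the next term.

-64757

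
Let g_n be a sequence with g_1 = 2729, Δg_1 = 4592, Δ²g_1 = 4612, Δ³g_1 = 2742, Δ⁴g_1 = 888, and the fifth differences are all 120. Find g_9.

Build the table forward from the leading diagonal:
Fifth differences: 120, 120, 120, 120, 120, 120, 120, 120, 120
Fourth differences: 888, 1008, 1128, 1248, 1368, 1488, 1608, 1728, 1848
Third differences: 2742, 3630, 4638, 5766, 7014, 8382, 9870, 11478, 13206
Second differences: 4612, 7354, 10984, 15622, 21388, 28402, 36784, 46654, 58132
First differences: 4592, 9204, 16558, 27542, 43164, 64552, 92954, 129738, 176392
g: 2729, 7321, 16525, 33083, 60625, 103789, 168341, 261295, 391033

391033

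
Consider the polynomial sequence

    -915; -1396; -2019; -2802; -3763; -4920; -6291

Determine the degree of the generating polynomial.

3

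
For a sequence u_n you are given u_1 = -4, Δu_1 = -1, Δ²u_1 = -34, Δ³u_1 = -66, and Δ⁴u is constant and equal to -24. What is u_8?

-3875

Build the table forward from the leading diagonal:
D4: -24  -24  -24  -24  -24  -24  -24  -24
D3: -66  -90  -114  -138  -162  -186  -210  -234
D2: -34  -100  -190  -304  -442  -604  -790  -1000
D1: -1  -35  -135  -325  -629  -1071  -1675  -2465
u: -4  -5  -40  -175  -500  -1129  -2200  -3875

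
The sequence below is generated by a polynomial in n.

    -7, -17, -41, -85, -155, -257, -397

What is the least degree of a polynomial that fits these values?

-10, -24, -44, -70, -102, -140
-14, -20, -26, -32, -38
-6, -6, -6, -6
The third differences are constant, so the polynomial has degree 3.

3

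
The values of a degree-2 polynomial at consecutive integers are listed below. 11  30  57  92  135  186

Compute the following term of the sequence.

D1: 19 , 27 , 35 , 43 , 51
D2: 8 , 8 , 8 , 8
Constant second difference = 8, so extend:
51 + 8 = 59;  186 + 59 = 245

245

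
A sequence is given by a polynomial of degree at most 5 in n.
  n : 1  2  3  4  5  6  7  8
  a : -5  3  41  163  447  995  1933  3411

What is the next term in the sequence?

5603

8 , 38 , 122 , 284 , 548 , 938 , 1478
30 , 84 , 162 , 264 , 390 , 540
54 , 78 , 102 , 126 , 150
24 , 24 , 24 , 24
Fourth differences constant at 24.
150 + 24 = 174;  540 + 174 = 714;  1478 + 714 = 2192;  3411 + 2192 = 5603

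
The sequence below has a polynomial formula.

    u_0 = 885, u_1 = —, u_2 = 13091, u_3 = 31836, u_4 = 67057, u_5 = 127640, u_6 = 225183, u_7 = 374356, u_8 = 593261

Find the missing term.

4288

Using the last 7 terms:
D1: 18745  35221  60583  97543  149173  218905
D2: 16476  25362  36960  51630  69732
D3: 8886  11598  14670  18102
D4: 2712  3072  3432
D5: 360  360
Constant fifth difference = 360.
Extend backward: 2712 − 360 = 2352;  8886 − 2352 = 6534;  16476 − 6534 = 9942;  18745 − 9942 = 8803;  13091 − 8803 = 4288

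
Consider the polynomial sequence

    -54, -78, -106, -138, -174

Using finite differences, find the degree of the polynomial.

2

Δ: -24, -28, -32, -36
Δ²: -4, -4, -4
The second differences are constant, so the polynomial has degree 2.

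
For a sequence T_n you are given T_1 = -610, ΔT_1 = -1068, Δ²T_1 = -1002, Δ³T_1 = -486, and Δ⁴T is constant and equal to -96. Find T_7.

Build the table forward from the leading diagonal:
D4: -96  -96  -96  -96  -96  -96  -96
D3: -486  -582  -678  -774  -870  -966  -1062
D2: -1002  -1488  -2070  -2748  -3522  -4392  -5358
D1: -1068  -2070  -3558  -5628  -8376  -11898  -16290
T: -610  -1678  -3748  -7306  -12934  -21310  -33208

-33208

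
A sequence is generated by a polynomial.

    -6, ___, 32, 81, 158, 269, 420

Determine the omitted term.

Using the last 5 terms:
D1: 49, 77, 111, 151
D2: 28, 34, 40
D3: 6, 6
Constant third difference = 6.
Extend backward: 28 − 6 = 22;  49 − 22 = 27;  32 − 27 = 5

5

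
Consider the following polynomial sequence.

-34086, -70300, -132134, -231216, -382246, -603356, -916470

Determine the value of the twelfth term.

Δ: -36214, -61834, -99082, -151030, -221110, -313114
Δ²: -25620, -37248, -51948, -70080, -92004
Δ³: -11628, -14700, -18132, -21924
Δ⁴: -3072, -3432, -3792
Δ⁵: -360, -360
The fifth differences are constant (-360).
-3792 − 360 = -4152;  -21924 − 4152 = -26076;  -92004 − 26076 = -118080;  -313114 − 118080 = -431194;  -916470 − 431194 = -1347664
-4152 − 360 = -4512;  -26076 − 4512 = -30588;  -118080 − 30588 = -148668;  -431194 − 148668 = -579862;  -1347664 − 579862 = -1927526
-4512 − 360 = -4872;  -30588 − 4872 = -35460;  -148668 − 35460 = -184128;  -579862 − 184128 = -763990;  -1927526 − 763990 = -2691516
-4872 − 360 = -5232;  -35460 − 5232 = -40692;  -184128 − 40692 = -224820;  -763990 − 224820 = -988810;  -2691516 − 988810 = -3680326
-5232 − 360 = -5592;  -40692 − 5592 = -46284;  -224820 − 46284 = -271104;  -988810 − 271104 = -1259914;  -3680326 − 1259914 = -4940240

-4940240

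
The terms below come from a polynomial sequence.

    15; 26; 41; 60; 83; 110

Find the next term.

141

11  15  19  23  27
4  4  4  4
Second differences constant at 4.
27 + 4 = 31;  110 + 31 = 141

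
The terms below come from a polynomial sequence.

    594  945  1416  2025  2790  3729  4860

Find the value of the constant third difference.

18

First differences: 351, 471, 609, 765, 939, 1131
Second differences: 120, 138, 156, 174, 192
Third differences: 18, 18, 18, 18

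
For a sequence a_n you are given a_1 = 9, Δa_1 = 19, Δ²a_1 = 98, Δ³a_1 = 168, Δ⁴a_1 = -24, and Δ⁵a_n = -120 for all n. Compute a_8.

Build the table forward from the leading diagonal:
Fifth differences: -120, -120, -120, -120, -120, -120, -120, -120
Fourth differences: -24, -144, -264, -384, -504, -624, -744, -864
Third differences: 168, 144, 0, -264, -648, -1152, -1776, -2520
Second differences: 98, 266, 410, 410, 146, -502, -1654, -3430
First differences: 19, 117, 383, 793, 1203, 1349, 847, -807
a: 9, 28, 145, 528, 1321, 2524, 3873, 4720

4720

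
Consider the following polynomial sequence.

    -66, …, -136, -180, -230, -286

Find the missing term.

-98

Using the last 4 terms:
D1: -44, -50, -56
D2: -6, -6
Constant second difference = -6.
Extend backward: -44 + 6 = -38;  -136 + 38 = -98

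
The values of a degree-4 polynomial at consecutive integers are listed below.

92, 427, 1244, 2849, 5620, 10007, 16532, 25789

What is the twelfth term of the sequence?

104537

335  817  1605  2771  4387  6525  9257
482  788  1166  1616  2138  2732
306  378  450  522  594
72  72  72  72
Constant fourth difference = 72, so extend:
594 + 72 = 666;  2732 + 666 = 3398;  9257 + 3398 = 12655;  25789 + 12655 = 38444
666 + 72 = 738;  3398 + 738 = 4136;  12655 + 4136 = 16791;  38444 + 16791 = 55235
738 + 72 = 810;  4136 + 810 = 4946;  16791 + 4946 = 21737;  55235 + 21737 = 76972
810 + 72 = 882;  4946 + 882 = 5828;  21737 + 5828 = 27565;  76972 + 27565 = 104537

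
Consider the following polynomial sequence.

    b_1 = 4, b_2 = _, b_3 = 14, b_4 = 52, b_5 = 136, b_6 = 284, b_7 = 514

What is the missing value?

4

Using the last 5 terms:
38, 84, 148, 230
46, 64, 82
18, 18
Constant third difference = 18.
Extend backward: 46 − 18 = 28;  38 − 28 = 10;  14 − 10 = 4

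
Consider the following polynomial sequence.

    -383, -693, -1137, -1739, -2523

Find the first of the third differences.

D1: -310, -444, -602, -784
D2: -134, -158, -182
D3: -24, -24

-24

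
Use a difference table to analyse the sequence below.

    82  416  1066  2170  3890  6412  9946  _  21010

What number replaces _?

Using the first 7 terms:
Δ: 334  650  1104  1720  2522  3534
Δ²: 316  454  616  802  1012
Δ³: 138  162  186  210
Δ⁴: 24  24  24
Constant fourth difference = 24.
Extend forward: 210 + 24 = 234;  1012 + 234 = 1246;  3534 + 1246 = 4780;  9946 + 4780 = 14726

14726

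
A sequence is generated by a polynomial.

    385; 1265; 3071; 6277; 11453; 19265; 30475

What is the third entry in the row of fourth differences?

96

Δ: 880, 1806, 3206, 5176, 7812, 11210
Δ²: 926, 1400, 1970, 2636, 3398
Δ³: 474, 570, 666, 762
Δ⁴: 96, 96, 96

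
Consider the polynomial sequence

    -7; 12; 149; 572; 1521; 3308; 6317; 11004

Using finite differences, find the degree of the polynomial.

Δ: 19, 137, 423, 949, 1787, 3009, 4687
Δ²: 118, 286, 526, 838, 1222, 1678
Δ³: 168, 240, 312, 384, 456
Δ⁴: 72, 72, 72, 72
The fourth differences are constant, so the polynomial has degree 4.

4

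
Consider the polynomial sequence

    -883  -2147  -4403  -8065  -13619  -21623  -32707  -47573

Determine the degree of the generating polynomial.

4

D1: -1264, -2256, -3662, -5554, -8004, -11084, -14866
D2: -992, -1406, -1892, -2450, -3080, -3782
D3: -414, -486, -558, -630, -702
D4: -72, -72, -72, -72
The fourth differences are constant, so the polynomial has degree 4.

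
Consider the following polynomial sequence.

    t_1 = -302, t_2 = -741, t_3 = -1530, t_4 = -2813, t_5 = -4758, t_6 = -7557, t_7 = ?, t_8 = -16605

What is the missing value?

-11426

Using the first 6 terms:
D1: -439  -789  -1283  -1945  -2799
D2: -350  -494  -662  -854
D3: -144  -168  -192
D4: -24  -24
Constant fourth difference = -24.
Extend forward: -192 − 24 = -216;  -854 − 216 = -1070;  -2799 − 1070 = -3869;  -7557 − 3869 = -11426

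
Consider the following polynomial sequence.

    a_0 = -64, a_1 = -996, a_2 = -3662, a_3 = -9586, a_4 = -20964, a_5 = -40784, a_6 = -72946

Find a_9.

-298684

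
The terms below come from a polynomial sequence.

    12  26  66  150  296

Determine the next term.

522

First differences: 14 , 40 , 84 , 146
Second differences: 26 , 44 , 62
Third differences: 18 , 18
The third differences are constant (18).
62 + 18 = 80;  146 + 80 = 226;  296 + 226 = 522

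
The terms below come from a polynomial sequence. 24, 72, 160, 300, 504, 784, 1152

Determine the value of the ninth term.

D1: 48, 88, 140, 204, 280, 368
D2: 40, 52, 64, 76, 88
D3: 12, 12, 12, 12
Constant third difference = 12, so extend:
88 + 12 = 100;  368 + 100 = 468;  1152 + 468 = 1620
100 + 12 = 112;  468 + 112 = 580;  1620 + 580 = 2200

2200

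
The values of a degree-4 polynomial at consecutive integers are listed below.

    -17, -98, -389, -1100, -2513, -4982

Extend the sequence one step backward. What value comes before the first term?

Δ: -81, -291, -711, -1413, -2469
Δ²: -210, -420, -702, -1056
Δ³: -210, -282, -354
Δ⁴: -72, -72
The fourth differences are constant at -72.
Work back: -210 + 72 = -138;  -210 + 138 = -72;  -81 + 72 = -9;  -17 + 9 = -8

-8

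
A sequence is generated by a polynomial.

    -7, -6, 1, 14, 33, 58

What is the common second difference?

Δ: 1, 7, 13, 19, 25
Δ²: 6, 6, 6, 6

6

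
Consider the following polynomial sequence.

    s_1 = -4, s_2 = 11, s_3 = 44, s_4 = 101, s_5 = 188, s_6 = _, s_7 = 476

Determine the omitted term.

311

Using the first 5 terms:
D1: 15, 33, 57, 87
D2: 18, 24, 30
D3: 6, 6
Constant third difference = 6.
Extend forward: 30 + 6 = 36;  87 + 36 = 123;  188 + 123 = 311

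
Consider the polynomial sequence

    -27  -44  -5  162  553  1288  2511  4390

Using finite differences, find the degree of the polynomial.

4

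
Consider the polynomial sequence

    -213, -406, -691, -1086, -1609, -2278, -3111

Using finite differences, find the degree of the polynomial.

3

-193, -285, -395, -523, -669, -833
-92, -110, -128, -146, -164
-18, -18, -18, -18
The third differences are constant, so the polynomial has degree 3.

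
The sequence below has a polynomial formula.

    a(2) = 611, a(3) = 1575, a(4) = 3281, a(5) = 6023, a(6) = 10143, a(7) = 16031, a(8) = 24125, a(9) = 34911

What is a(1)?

143

Δ: 964  1706  2742  4120  5888  8094  10786
Δ²: 742  1036  1378  1768  2206  2692
Δ³: 294  342  390  438  486
Δ⁴: 48  48  48  48
The fourth differences are constant at 48.
Work back: 294 − 48 = 246;  742 − 246 = 496;  964 − 496 = 468;  611 − 468 = 143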